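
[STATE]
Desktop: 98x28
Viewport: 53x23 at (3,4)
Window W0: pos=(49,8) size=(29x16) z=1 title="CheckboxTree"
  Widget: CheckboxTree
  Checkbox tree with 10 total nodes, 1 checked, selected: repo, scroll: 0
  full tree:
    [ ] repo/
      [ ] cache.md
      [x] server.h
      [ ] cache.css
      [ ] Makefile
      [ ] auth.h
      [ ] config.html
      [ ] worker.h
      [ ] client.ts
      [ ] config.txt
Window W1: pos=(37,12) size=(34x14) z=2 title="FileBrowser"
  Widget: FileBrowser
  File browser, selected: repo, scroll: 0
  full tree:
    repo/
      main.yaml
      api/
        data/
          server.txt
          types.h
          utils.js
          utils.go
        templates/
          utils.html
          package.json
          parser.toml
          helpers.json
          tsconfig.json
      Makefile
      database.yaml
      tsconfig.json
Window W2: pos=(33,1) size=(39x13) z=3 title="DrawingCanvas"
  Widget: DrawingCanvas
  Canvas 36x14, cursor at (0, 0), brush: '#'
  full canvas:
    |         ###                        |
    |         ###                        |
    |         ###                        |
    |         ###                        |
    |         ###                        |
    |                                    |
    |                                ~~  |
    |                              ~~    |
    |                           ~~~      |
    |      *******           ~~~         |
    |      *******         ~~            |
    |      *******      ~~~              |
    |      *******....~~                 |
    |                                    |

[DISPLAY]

                              ┃+        ###          
                              ┃         ###          
                              ┃         ###          
                              ┃         ###          
                              ┃         ###          
                              ┃                      
                              ┃                      
                              ┃                      
                              ┃                      
                              ┗━━━━━━━━━━━━━━━━━━━━━━
                                  ┠──────────────────
                                  ┃> [-] repo/       
                                  ┃    main.yaml     
                                  ┃    [+] api/      
                                  ┃    Makefile      
                                  ┃    database.yaml 
                                  ┃    tsconfig.json 
                                  ┃                  
                                  ┃                  
                                  ┃                  
                                  ┃                  
                                  ┗━━━━━━━━━━━━━━━━━━
                                                     


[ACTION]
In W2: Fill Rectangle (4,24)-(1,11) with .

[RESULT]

                              ┃+        ###          
                              ┃         ##...........
                              ┃         ##...........
                              ┃         ##...........
                              ┃         ##...........
                              ┃                      
                              ┃                      
                              ┃                      
                              ┃                      
                              ┗━━━━━━━━━━━━━━━━━━━━━━
                                  ┠──────────────────
                                  ┃> [-] repo/       
                                  ┃    main.yaml     
                                  ┃    [+] api/      
                                  ┃    Makefile      
                                  ┃    database.yaml 
                                  ┃    tsconfig.json 
                                  ┃                  
                                  ┃                  
                                  ┃                  
                                  ┃                  
                                  ┗━━━━━━━━━━━━━━━━━━
                                                     


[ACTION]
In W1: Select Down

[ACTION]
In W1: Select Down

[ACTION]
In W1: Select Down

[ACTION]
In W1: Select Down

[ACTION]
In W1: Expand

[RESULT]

                              ┃+        ###          
                              ┃         ##...........
                              ┃         ##...........
                              ┃         ##...........
                              ┃         ##...........
                              ┃                      
                              ┃                      
                              ┃                      
                              ┃                      
                              ┗━━━━━━━━━━━━━━━━━━━━━━
                                  ┠──────────────────
                                  ┃  [-] repo/       
                                  ┃    main.yaml     
                                  ┃    [+] api/      
                                  ┃    Makefile      
                                  ┃  > database.yaml 
                                  ┃    tsconfig.json 
                                  ┃                  
                                  ┃                  
                                  ┃                  
                                  ┃                  
                                  ┗━━━━━━━━━━━━━━━━━━
                                                     


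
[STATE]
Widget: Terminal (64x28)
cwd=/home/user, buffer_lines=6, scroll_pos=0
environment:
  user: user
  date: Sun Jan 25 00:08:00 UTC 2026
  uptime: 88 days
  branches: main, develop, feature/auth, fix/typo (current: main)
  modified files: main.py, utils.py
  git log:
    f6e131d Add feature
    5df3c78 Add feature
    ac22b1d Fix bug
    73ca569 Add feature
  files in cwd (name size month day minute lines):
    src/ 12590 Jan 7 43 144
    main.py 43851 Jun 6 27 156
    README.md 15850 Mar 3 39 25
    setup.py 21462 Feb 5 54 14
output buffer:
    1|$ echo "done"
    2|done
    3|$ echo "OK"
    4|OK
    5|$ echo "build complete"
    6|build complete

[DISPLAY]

$ echo "done"                                                   
done                                                            
$ echo "OK"                                                     
OK                                                              
$ echo "build complete"                                         
build complete                                                  
$ █                                                             
                                                                
                                                                
                                                                
                                                                
                                                                
                                                                
                                                                
                                                                
                                                                
                                                                
                                                                
                                                                
                                                                
                                                                
                                                                
                                                                
                                                                
                                                                
                                                                
                                                                
                                                                


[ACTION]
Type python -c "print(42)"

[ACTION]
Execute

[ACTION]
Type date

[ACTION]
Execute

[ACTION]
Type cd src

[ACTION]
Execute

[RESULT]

$ echo "done"                                                   
done                                                            
$ echo "OK"                                                     
OK                                                              
$ echo "build complete"                                         
build complete                                                  
$ python -c "print(42)"                                         
42                                                              
$ date                                                          
Sun Jan 25 00:08:00 UTC 2026                                    
$ cd src                                                        
                                                                
$ █                                                             
                                                                
                                                                
                                                                
                                                                
                                                                
                                                                
                                                                
                                                                
                                                                
                                                                
                                                                
                                                                
                                                                
                                                                
                                                                


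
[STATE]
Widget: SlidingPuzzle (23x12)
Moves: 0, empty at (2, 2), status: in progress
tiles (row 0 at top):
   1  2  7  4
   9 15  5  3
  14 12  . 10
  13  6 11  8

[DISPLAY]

┌────┬────┬────┬────┐  
│  1 │  2 │  7 │  4 │  
├────┼────┼────┼────┤  
│  9 │ 15 │  5 │  3 │  
├────┼────┼────┼────┤  
│ 14 │ 12 │    │ 10 │  
├────┼────┼────┼────┤  
│ 13 │  6 │ 11 │  8 │  
└────┴────┴────┴────┘  
Moves: 0               
                       
                       


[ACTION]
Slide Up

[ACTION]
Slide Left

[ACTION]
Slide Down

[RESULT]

┌────┬────┬────┬────┐  
│  1 │  2 │  7 │  4 │  
├────┼────┼────┼────┤  
│  9 │ 15 │  5 │  3 │  
├────┼────┼────┼────┤  
│ 14 │ 12 │ 11 │    │  
├────┼────┼────┼────┤  
│ 13 │  6 │  8 │ 10 │  
└────┴────┴────┴────┘  
Moves: 3               
                       
                       


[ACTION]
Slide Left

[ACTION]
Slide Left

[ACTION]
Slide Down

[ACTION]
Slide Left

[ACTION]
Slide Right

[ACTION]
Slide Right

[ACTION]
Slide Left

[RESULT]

┌────┬────┬────┬────┐  
│  1 │  2 │  7 │  4 │  
├────┼────┼────┼────┤  
│  9 │ 15 │    │  5 │  
├────┼────┼────┼────┤  
│ 14 │ 12 │ 11 │  3 │  
├────┼────┼────┼────┤  
│ 13 │  6 │  8 │ 10 │  
└────┴────┴────┴────┘  
Moves: 7               
                       
                       


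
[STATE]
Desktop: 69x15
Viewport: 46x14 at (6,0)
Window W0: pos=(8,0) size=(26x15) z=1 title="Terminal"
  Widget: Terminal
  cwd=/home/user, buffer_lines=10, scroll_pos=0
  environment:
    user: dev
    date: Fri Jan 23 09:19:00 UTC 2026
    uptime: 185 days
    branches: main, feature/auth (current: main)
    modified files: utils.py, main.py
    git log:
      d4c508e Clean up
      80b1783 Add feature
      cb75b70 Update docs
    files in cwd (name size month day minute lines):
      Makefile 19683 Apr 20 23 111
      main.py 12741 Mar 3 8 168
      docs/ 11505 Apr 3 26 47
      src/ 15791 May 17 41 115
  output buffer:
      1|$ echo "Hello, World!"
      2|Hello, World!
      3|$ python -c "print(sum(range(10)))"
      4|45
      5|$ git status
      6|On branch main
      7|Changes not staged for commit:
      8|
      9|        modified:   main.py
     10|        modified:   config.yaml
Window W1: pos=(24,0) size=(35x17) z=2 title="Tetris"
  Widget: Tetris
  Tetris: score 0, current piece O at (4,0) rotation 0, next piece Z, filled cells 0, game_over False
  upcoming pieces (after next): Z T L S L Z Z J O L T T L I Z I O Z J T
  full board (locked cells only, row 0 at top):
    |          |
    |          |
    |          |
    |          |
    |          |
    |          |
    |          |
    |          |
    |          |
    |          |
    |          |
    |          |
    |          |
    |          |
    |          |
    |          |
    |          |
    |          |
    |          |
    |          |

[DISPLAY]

  ┏━━━━━━━━━━━━━━━┏━━━━━━━━━━━━━━━━━━━━━━━━━━━
  ┃ Terminal      ┃ Tetris                    
  ┠───────────────┠───────────────────────────
  ┃$ echo "Hello, ┃          │Next:           
  ┃Hello, World!  ┃          │▓▓              
  ┃$ python -c "pr┃          │ ▓▓             
  ┃45             ┃          │                
  ┃$ git status   ┃          │                
  ┃On branch main ┃          │                
  ┃Changes not sta┃          │Score:          
  ┃               ┃          │0               
  ┃        modifie┃          │                
  ┃        modifie┃          │                
  ┃$ █            ┃          │                


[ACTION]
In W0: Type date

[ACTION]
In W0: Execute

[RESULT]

  ┏━━━━━━━━━━━━━━━┏━━━━━━━━━━━━━━━━━━━━━━━━━━━
  ┃ Terminal      ┃ Tetris                    
  ┠───────────────┠───────────────────────────
  ┃$ python -c "pr┃          │Next:           
  ┃45             ┃          │▓▓              
  ┃$ git status   ┃          │ ▓▓             
  ┃On branch main ┃          │                
  ┃Changes not sta┃          │                
  ┃               ┃          │                
  ┃        modifie┃          │Score:          
  ┃        modifie┃          │0               
  ┃$ date         ┃          │                
  ┃Fri Jan 23 09:1┃          │                
  ┃$ █            ┃          │                


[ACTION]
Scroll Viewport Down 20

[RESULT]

  ┃ Terminal      ┃ Tetris                    
  ┠───────────────┠───────────────────────────
  ┃$ python -c "pr┃          │Next:           
  ┃45             ┃          │▓▓              
  ┃$ git status   ┃          │ ▓▓             
  ┃On branch main ┃          │                
  ┃Changes not sta┃          │                
  ┃               ┃          │                
  ┃        modifie┃          │Score:          
  ┃        modifie┃          │0               
  ┃$ date         ┃          │                
  ┃Fri Jan 23 09:1┃          │                
  ┃$ █            ┃          │                
  ┗━━━━━━━━━━━━━━━┃          │                


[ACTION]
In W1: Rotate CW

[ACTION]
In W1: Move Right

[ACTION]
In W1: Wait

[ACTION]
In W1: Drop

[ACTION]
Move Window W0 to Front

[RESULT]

  ┃ Terminal               ┃                  
  ┠────────────────────────┨──────────────────
  ┃$ python -c "print(sum(r┃ │Next:           
  ┃45                      ┃ │▓▓              
  ┃$ git status            ┃ │ ▓▓             
  ┃On branch main          ┃ │                
  ┃Changes not staged for c┃ │                
  ┃                        ┃ │                
  ┃        modified:   main┃ │Score:          
  ┃        modified:   conf┃ │0               
  ┃$ date                  ┃ │                
  ┃Fri Jan 23 09:19:00 UTC ┃ │                
  ┃$ █                     ┃ │                
  ┗━━━━━━━━━━━━━━━━━━━━━━━━┛ │                


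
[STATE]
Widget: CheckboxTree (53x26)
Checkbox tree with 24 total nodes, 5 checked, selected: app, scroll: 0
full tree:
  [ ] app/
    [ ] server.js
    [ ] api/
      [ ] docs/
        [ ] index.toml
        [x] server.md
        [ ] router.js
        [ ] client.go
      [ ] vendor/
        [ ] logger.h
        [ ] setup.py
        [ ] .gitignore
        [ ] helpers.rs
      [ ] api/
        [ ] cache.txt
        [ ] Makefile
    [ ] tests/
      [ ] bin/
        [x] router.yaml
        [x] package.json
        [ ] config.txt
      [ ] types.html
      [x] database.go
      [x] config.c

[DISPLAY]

>[-] app/                                            
   [ ] server.js                                     
   [-] api/                                          
     [-] docs/                                       
       [ ] index.toml                                
       [x] server.md                                 
       [ ] router.js                                 
       [ ] client.go                                 
     [ ] vendor/                                     
       [ ] logger.h                                  
       [ ] setup.py                                  
       [ ] .gitignore                                
       [ ] helpers.rs                                
     [ ] api/                                        
       [ ] cache.txt                                 
       [ ] Makefile                                  
   [-] tests/                                        
     [-] bin/                                        
       [x] router.yaml                               
       [x] package.json                              
       [ ] config.txt                                
     [ ] types.html                                  
     [x] database.go                                 
     [x] config.c                                    
                                                     
                                                     


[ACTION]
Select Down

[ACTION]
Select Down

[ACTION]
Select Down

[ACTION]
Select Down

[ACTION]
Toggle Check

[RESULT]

 [-] app/                                            
   [ ] server.js                                     
   [-] api/                                          
     [-] docs/                                       
>      [x] index.toml                                
       [x] server.md                                 
       [ ] router.js                                 
       [ ] client.go                                 
     [ ] vendor/                                     
       [ ] logger.h                                  
       [ ] setup.py                                  
       [ ] .gitignore                                
       [ ] helpers.rs                                
     [ ] api/                                        
       [ ] cache.txt                                 
       [ ] Makefile                                  
   [-] tests/                                        
     [-] bin/                                        
       [x] router.yaml                               
       [x] package.json                              
       [ ] config.txt                                
     [ ] types.html                                  
     [x] database.go                                 
     [x] config.c                                    
                                                     
                                                     


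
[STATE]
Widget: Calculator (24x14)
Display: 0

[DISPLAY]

                       0
┌───┬───┬───┬───┐       
│ 7 │ 8 │ 9 │ ÷ │       
├───┼───┼───┼───┤       
│ 4 │ 5 │ 6 │ × │       
├───┼───┼───┼───┤       
│ 1 │ 2 │ 3 │ - │       
├───┼───┼───┼───┤       
│ 0 │ . │ = │ + │       
├───┼───┼───┼───┤       
│ C │ MC│ MR│ M+│       
└───┴───┴───┴───┘       
                        
                        


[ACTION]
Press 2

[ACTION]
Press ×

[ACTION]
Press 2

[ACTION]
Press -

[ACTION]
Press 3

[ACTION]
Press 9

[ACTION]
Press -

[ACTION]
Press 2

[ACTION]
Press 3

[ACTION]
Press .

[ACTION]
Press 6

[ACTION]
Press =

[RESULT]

                   -58.6
┌───┬───┬───┬───┐       
│ 7 │ 8 │ 9 │ ÷ │       
├───┼───┼───┼───┤       
│ 4 │ 5 │ 6 │ × │       
├───┼───┼───┼───┤       
│ 1 │ 2 │ 3 │ - │       
├───┼───┼───┼───┤       
│ 0 │ . │ = │ + │       
├───┼───┼───┼───┤       
│ C │ MC│ MR│ M+│       
└───┴───┴───┴───┘       
                        
                        


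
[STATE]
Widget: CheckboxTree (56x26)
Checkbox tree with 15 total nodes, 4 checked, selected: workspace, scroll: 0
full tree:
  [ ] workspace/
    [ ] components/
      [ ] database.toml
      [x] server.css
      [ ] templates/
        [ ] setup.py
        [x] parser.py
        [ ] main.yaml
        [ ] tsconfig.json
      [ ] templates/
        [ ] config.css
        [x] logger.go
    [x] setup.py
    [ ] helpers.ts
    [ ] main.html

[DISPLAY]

>[-] workspace/                                         
   [-] components/                                      
     [ ] database.toml                                  
     [x] server.css                                     
     [-] templates/                                     
       [ ] setup.py                                     
       [x] parser.py                                    
       [ ] main.yaml                                    
       [ ] tsconfig.json                                
     [-] templates/                                     
       [ ] config.css                                   
       [x] logger.go                                    
   [x] setup.py                                         
   [ ] helpers.ts                                       
   [ ] main.html                                        
                                                        
                                                        
                                                        
                                                        
                                                        
                                                        
                                                        
                                                        
                                                        
                                                        
                                                        


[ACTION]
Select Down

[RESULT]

 [-] workspace/                                         
>  [-] components/                                      
     [ ] database.toml                                  
     [x] server.css                                     
     [-] templates/                                     
       [ ] setup.py                                     
       [x] parser.py                                    
       [ ] main.yaml                                    
       [ ] tsconfig.json                                
     [-] templates/                                     
       [ ] config.css                                   
       [x] logger.go                                    
   [x] setup.py                                         
   [ ] helpers.ts                                       
   [ ] main.html                                        
                                                        
                                                        
                                                        
                                                        
                                                        
                                                        
                                                        
                                                        
                                                        
                                                        
                                                        


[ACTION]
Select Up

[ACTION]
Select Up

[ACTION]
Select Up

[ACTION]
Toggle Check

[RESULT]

>[x] workspace/                                         
   [x] components/                                      
     [x] database.toml                                  
     [x] server.css                                     
     [x] templates/                                     
       [x] setup.py                                     
       [x] parser.py                                    
       [x] main.yaml                                    
       [x] tsconfig.json                                
     [x] templates/                                     
       [x] config.css                                   
       [x] logger.go                                    
   [x] setup.py                                         
   [x] helpers.ts                                       
   [x] main.html                                        
                                                        
                                                        
                                                        
                                                        
                                                        
                                                        
                                                        
                                                        
                                                        
                                                        
                                                        


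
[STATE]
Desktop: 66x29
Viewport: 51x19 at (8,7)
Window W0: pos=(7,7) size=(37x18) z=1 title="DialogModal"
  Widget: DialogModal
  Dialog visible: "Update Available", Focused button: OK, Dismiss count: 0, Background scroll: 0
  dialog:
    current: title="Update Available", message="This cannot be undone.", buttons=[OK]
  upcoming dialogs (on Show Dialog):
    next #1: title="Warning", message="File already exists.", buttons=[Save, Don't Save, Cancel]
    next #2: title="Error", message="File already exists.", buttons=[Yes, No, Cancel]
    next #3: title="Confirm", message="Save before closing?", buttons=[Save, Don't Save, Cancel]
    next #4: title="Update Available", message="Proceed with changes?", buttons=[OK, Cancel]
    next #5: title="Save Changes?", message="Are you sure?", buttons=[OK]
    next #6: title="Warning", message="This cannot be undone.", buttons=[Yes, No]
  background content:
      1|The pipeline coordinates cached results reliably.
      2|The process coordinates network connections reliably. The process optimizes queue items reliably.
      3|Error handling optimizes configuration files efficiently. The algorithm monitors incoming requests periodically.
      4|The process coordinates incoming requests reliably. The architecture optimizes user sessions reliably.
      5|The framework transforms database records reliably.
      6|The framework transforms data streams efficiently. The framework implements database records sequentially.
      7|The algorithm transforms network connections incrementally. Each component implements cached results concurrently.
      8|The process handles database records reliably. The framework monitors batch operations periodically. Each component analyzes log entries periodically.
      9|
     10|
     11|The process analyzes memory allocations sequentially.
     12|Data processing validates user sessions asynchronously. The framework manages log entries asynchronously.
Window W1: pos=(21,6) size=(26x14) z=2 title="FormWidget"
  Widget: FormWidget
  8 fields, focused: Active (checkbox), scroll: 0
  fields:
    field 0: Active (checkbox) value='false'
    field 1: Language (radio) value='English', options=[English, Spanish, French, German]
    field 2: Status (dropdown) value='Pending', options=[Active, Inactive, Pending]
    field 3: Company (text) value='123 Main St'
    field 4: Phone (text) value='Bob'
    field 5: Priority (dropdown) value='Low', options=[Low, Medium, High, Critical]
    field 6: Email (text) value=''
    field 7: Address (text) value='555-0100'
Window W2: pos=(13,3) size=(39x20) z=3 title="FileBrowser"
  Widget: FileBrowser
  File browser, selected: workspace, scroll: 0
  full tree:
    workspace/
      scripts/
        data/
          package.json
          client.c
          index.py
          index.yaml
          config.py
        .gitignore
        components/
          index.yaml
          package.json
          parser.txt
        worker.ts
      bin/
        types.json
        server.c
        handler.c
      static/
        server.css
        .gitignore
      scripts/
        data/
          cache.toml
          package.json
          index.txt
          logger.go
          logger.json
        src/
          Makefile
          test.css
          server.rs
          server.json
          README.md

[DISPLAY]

━━━━━┃    [+] scripts/                     ┃       
 Dial┃    [+] bin/                         ┃       
─────┃    [+] static/                      ┃       
The p┃    [+] scripts/                     ┃       
The p┃                                     ┃       
Error┃                                     ┃       
The p┃                                     ┃       
The ┌┃                                     ┃       
The │┃                                     ┃       
The │┃                                     ┃       
The │┃                                     ┃       
    └┃                                     ┃       
     ┃                                     ┃       
The p┃                                     ┃       
Data ┃                                     ┃       
     ┗━━━━━━━━━━━━━━━━━━━━━━━━━━━━━━━━━━━━━┛       
                                   ┃               
━━━━━━━━━━━━━━━━━━━━━━━━━━━━━━━━━━━┛               
                                                   


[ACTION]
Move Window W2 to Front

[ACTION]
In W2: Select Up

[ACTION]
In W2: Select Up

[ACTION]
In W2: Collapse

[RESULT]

━━━━━┃                                     ┃       
 Dial┃                                     ┃       
─────┃                                     ┃       
The p┃                                     ┃       
The p┃                                     ┃       
Error┃                                     ┃       
The p┃                                     ┃       
The ┌┃                                     ┃       
The │┃                                     ┃       
The │┃                                     ┃       
The │┃                                     ┃       
    └┃                                     ┃       
     ┃                                     ┃       
The p┃                                     ┃       
Data ┃                                     ┃       
     ┗━━━━━━━━━━━━━━━━━━━━━━━━━━━━━━━━━━━━━┛       
                                   ┃               
━━━━━━━━━━━━━━━━━━━━━━━━━━━━━━━━━━━┛               
                                                   


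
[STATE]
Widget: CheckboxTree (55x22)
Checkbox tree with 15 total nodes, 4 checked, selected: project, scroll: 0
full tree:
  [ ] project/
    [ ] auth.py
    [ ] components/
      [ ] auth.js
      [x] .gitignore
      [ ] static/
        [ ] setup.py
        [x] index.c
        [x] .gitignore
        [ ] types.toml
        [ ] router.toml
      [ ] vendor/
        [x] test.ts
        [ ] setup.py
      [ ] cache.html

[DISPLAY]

>[-] project/                                          
   [ ] auth.py                                         
   [-] components/                                     
     [ ] auth.js                                       
     [x] .gitignore                                    
     [-] static/                                       
       [ ] setup.py                                    
       [x] index.c                                     
       [x] .gitignore                                  
       [ ] types.toml                                  
       [ ] router.toml                                 
     [-] vendor/                                       
       [x] test.ts                                     
       [ ] setup.py                                    
     [ ] cache.html                                    
                                                       
                                                       
                                                       
                                                       
                                                       
                                                       
                                                       


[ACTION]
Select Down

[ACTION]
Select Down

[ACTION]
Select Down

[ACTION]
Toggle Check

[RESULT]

 [-] project/                                          
   [ ] auth.py                                         
   [-] components/                                     
>    [x] auth.js                                       
     [x] .gitignore                                    
     [-] static/                                       
       [ ] setup.py                                    
       [x] index.c                                     
       [x] .gitignore                                  
       [ ] types.toml                                  
       [ ] router.toml                                 
     [-] vendor/                                       
       [x] test.ts                                     
       [ ] setup.py                                    
     [ ] cache.html                                    
                                                       
                                                       
                                                       
                                                       
                                                       
                                                       
                                                       


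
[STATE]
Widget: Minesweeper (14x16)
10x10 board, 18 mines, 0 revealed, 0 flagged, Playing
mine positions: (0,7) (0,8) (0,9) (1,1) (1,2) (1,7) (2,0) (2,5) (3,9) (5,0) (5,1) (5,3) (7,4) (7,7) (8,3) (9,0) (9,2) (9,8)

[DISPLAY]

■■■■■■■■■■    
■■■■■■■■■■    
■■■■■■■■■■    
■■■■■■■■■■    
■■■■■■■■■■    
■■■■■■■■■■    
■■■■■■■■■■    
■■■■■■■■■■    
■■■■■■■■■■    
■■■■■■■■■■    
              
              
              
              
              
              


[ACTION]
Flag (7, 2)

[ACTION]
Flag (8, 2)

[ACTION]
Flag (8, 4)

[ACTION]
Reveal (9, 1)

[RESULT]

■■■■■■■■■■    
■■■■■■■■■■    
■■■■■■■■■■    
■■■■■■■■■■    
■■■■■■■■■■    
■■■■■■■■■■    
■■■■■■■■■■    
■■⚑■■■■■■■    
■■⚑■⚑■■■■■    
■2■■■■■■■■    
              
              
              
              
              
              


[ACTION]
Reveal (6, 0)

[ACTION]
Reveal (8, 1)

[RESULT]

■■■■■■■■■■    
■■■■■■■■■■    
■■■■■■■■■■    
■■■■■■■■■■    
■■■■■■■■■■    
■■■■■■■■■■    
2■■■■■■■■■    
■■⚑■■■■■■■    
■2⚑■⚑■■■■■    
■2■■■■■■■■    
              
              
              
              
              
              


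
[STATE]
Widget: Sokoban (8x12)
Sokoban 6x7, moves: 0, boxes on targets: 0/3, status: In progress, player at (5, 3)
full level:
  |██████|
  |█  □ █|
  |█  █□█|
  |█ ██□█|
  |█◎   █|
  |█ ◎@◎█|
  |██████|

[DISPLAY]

██████  
█  □ █  
█  █□█  
█ ██□█  
█◎   █  
█ ◎@◎█  
██████  
Moves: 0
        
        
        
        


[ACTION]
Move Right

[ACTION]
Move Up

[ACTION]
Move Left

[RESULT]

██████  
█  □ █  
█  █□█  
█ ██□█  
█◎ @ █  
█ ◎ ◎█  
██████  
Moves: 3
        
        
        
        


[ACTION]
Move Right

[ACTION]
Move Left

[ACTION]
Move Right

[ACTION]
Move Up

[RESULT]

██████  
█  □ █  
█  █□█  
█ ██□█  
█◎  @█  
█ ◎ ◎█  
██████  
Moves: 6
        
        
        
        


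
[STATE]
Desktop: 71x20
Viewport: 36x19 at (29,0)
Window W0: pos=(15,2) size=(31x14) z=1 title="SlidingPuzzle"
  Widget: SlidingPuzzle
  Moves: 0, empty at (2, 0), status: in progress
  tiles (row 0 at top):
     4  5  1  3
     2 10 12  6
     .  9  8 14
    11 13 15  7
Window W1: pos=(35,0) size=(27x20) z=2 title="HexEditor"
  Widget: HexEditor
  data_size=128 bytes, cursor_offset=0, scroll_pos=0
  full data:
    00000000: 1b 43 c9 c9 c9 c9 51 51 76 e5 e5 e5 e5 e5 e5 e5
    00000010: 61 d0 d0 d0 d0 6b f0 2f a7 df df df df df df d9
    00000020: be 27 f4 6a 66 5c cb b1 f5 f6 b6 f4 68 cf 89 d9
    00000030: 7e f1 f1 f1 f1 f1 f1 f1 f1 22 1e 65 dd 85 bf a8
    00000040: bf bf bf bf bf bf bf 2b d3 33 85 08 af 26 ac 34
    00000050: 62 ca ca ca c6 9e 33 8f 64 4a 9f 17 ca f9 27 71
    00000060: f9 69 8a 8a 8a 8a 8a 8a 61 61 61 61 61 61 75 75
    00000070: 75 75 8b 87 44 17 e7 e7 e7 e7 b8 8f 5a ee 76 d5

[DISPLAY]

      ┏━━━━━━━━━━━━━━━━━━━━━━━━━┓   
      ┃ HexEditor               ┃   
━━━━━━┠─────────────────────────┨   
e     ┃00000000  1B 43 c9 c9 c9 ┃   
──────┃00000010  61 d0 d0 d0 d0 ┃   
──┬───┃00000020  be 27 f4 6a 66 ┃   
1 │  3┃00000030  7e f1 f1 f1 f1 ┃   
──┼───┃00000040  bf bf bf bf bf ┃   
2 │  6┃00000050  62 ca ca ca c6 ┃   
──┼───┃00000060  f9 69 8a 8a 8a ┃   
8 │ 14┃00000070  75 75 8b 87 44 ┃   
──┼───┃                         ┃   
5 │  7┃                         ┃   
──┴───┃                         ┃   
      ┃                         ┃   
━━━━━━┃                         ┃   
      ┃                         ┃   
      ┃                         ┃   
      ┃                         ┃   


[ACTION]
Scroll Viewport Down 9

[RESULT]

      ┃ HexEditor               ┃   
━━━━━━┠─────────────────────────┨   
e     ┃00000000  1B 43 c9 c9 c9 ┃   
──────┃00000010  61 d0 d0 d0 d0 ┃   
──┬───┃00000020  be 27 f4 6a 66 ┃   
1 │  3┃00000030  7e f1 f1 f1 f1 ┃   
──┼───┃00000040  bf bf bf bf bf ┃   
2 │  6┃00000050  62 ca ca ca c6 ┃   
──┼───┃00000060  f9 69 8a 8a 8a ┃   
8 │ 14┃00000070  75 75 8b 87 44 ┃   
──┼───┃                         ┃   
5 │  7┃                         ┃   
──┴───┃                         ┃   
      ┃                         ┃   
━━━━━━┃                         ┃   
      ┃                         ┃   
      ┃                         ┃   
      ┃                         ┃   
      ┗━━━━━━━━━━━━━━━━━━━━━━━━━┛   


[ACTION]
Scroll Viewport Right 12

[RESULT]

┃ HexEditor               ┃         
┠─────────────────────────┨         
┃00000000  1B 43 c9 c9 c9 ┃         
┃00000010  61 d0 d0 d0 d0 ┃         
┃00000020  be 27 f4 6a 66 ┃         
┃00000030  7e f1 f1 f1 f1 ┃         
┃00000040  bf bf bf bf bf ┃         
┃00000050  62 ca ca ca c6 ┃         
┃00000060  f9 69 8a 8a 8a ┃         
┃00000070  75 75 8b 87 44 ┃         
┃                         ┃         
┃                         ┃         
┃                         ┃         
┃                         ┃         
┃                         ┃         
┃                         ┃         
┃                         ┃         
┃                         ┃         
┗━━━━━━━━━━━━━━━━━━━━━━━━━┛         


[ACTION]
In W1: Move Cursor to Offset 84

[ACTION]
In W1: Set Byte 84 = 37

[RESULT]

┃ HexEditor               ┃         
┠─────────────────────────┨         
┃00000000  1b 43 c9 c9 c9 ┃         
┃00000010  61 d0 d0 d0 d0 ┃         
┃00000020  be 27 f4 6a 66 ┃         
┃00000030  7e f1 f1 f1 f1 ┃         
┃00000040  bf bf bf bf bf ┃         
┃00000050  62 ca ca ca 37 ┃         
┃00000060  f9 69 8a 8a 8a ┃         
┃00000070  75 75 8b 87 44 ┃         
┃                         ┃         
┃                         ┃         
┃                         ┃         
┃                         ┃         
┃                         ┃         
┃                         ┃         
┃                         ┃         
┃                         ┃         
┗━━━━━━━━━━━━━━━━━━━━━━━━━┛         
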